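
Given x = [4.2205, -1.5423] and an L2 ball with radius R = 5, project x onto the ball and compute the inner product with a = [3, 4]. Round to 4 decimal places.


Step 1: Compute ||x|| (intermediates to 6 decimals).
||x|| = sqrt(4.2205^2 + (-1.5423)^2) = 4.493474
Step 2: Project.
Since ||x|| <= R, proj = x (no scaling needed).
proj(x) = [4.2205, -1.5423]
Step 3: Dot product.
a^T * proj(x) = 3*4.2205 + 4*(-1.5423) = 6.4923


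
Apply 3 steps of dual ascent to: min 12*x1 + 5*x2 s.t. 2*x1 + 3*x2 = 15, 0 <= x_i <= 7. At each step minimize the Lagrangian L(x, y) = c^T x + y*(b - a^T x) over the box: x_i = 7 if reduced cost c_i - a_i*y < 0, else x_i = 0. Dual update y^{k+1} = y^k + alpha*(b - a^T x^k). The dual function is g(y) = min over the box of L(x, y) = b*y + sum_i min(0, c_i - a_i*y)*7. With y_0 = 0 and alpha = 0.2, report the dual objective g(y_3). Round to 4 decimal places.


Dual ascent for LP: min 12*x1 + 5*x2, 2*x1 + 3*x2 = 15, 0 <= x_i <= 7
Step 1: y^k = 0.0, reduced costs: (12.0, 5.0)
  x^k = (0.0, 0.0), subgradient = b - a^T x = 15.0
  y^{k+1} = 0.0 + 0.2*15.0 = 3.0
Step 2: y^k = 3.0, reduced costs: (6.0, -4.0)
  x^k = (0.0, 7.0), subgradient = b - a^T x = -6.0
  y^{k+1} = 3.0 + 0.2*-6.0 = 1.8
Step 3: y^k = 1.8, reduced costs: (8.4, -0.4)
  x^k = (0.0, 7.0), subgradient = b - a^T x = -6.0
  y^{k+1} = 1.8 + 0.2*-6.0 = 0.6
Dual objective at y_3 = 0.6: reduced costs (10.8, 3.2), box minimizer x = (0.0, 0.0)
g(y_3) = b*y + (c1 - a1*y)*x1 + (c2 - a2*y)*x2 = 15*0.6 + 10.8*0.0 + 3.2*0.0 = 9.0 + 0.0 + 0.0 = 9.0


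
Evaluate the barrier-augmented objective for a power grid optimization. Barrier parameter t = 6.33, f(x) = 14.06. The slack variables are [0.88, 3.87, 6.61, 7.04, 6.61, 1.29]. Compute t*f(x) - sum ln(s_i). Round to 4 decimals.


Step 1: Compute log-barrier.
ln values: [-0.1278, 1.3533, 1.8886, 1.9516, 1.8886, 0.2546]
phi = -(-0.1278 + 1.3533 + 1.8886 + 1.9516 + 1.8886 + 0.2546) = -7.2088
Step 2: Compute augmented objective.
t*f(x) = 6.33*14.06 = 88.9998
Total = 88.9998 - 7.2088 = 81.791


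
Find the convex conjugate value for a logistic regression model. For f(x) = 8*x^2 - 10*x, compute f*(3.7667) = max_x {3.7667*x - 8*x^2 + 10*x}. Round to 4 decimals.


f*(y) = sup_x {y*x - a*x^2 - b*x} = sup_x {(y-b)*x - a*x^2}
FOC: (y - b) - 2a*x = 0 => x* = (y - b)/(2a)
x* = (3.7667 + 10)/(2*8) = 0.8604
f*(3.7667) = (y-b)^2/(4a) = (3.7667 + 10)^2/(4*8)
= 189.522/32 = 5.9226


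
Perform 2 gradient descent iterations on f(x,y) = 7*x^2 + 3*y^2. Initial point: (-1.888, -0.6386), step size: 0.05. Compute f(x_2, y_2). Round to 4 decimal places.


Gradient descent on f(x,y) = 7*x^2 + 3*y^2.
Starting point: (-1.888, -0.6386), alpha = 0.05
Step 1: grad_x = 2*7*-1.888 = -26.432, grad_y = 2*3*-0.6386 = -3.8316
  x_1 = -1.888 - 0.05*-26.432 = -0.5664
  y_1 = -0.6386 - 0.05*-3.8316 = -0.447
Step 2: grad_x = 2*7*-0.5664 = -7.9296, grad_y = 2*3*-0.447 = -2.6821
  x_2 = -0.5664 - 0.05*-7.9296 = -0.1699
  y_2 = -0.447 - 0.05*-2.6821 = -0.3129
f(-0.1699, -0.3129) = 7*(-0.1699)^2 + 3*(-0.3129)^2 = 0.4959


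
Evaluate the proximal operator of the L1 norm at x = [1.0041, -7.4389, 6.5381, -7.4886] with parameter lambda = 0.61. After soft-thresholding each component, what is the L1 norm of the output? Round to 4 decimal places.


Soft-thresholding with lambda = 0.61:
prox(1.0041) = sign(1.0041)*max(|1.0041| - 0.61, 0) = 0.3941
prox(-7.4389) = sign(-7.4389)*max(|-7.4389| - 0.61, 0) = -6.8289
prox(6.5381) = sign(6.5381)*max(|6.5381| - 0.61, 0) = 5.9281
prox(-7.4886) = sign(-7.4886)*max(|-7.4886| - 0.61, 0) = -6.8786
prox(x) = [0.3941, -6.8289, 5.9281, -6.8786]
||prox(x)||_1 = 0.3941 + 6.8289 + 5.9281 + 6.8786 = 20.0297


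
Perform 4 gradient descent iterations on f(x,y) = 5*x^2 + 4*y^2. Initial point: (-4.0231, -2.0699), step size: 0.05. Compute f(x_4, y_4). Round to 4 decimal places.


Gradient descent on f(x,y) = 5*x^2 + 4*y^2.
Starting point: (-4.0231, -2.0699), alpha = 0.05
Step 1: grad_x = 2*5*-4.0231 = -40.231, grad_y = 2*4*-2.0699 = -16.5592
  x_1 = -4.0231 - 0.05*-40.231 = -2.0116
  y_1 = -2.0699 - 0.05*-16.5592 = -1.2419
Step 2: grad_x = 2*5*-2.0116 = -20.1155, grad_y = 2*4*-1.2419 = -9.9355
  x_2 = -2.0116 - 0.05*-20.1155 = -1.0058
  y_2 = -1.2419 - 0.05*-9.9355 = -0.7452
Step 3: grad_x = 2*5*-1.0058 = -10.0578, grad_y = 2*4*-0.7452 = -5.9613
  x_3 = -1.0058 - 0.05*-10.0578 = -0.5029
  y_3 = -0.7452 - 0.05*-5.9613 = -0.4471
Step 4: grad_x = 2*5*-0.5029 = -5.0289, grad_y = 2*4*-0.4471 = -3.5768
  x_4 = -0.5029 - 0.05*-5.0289 = -0.2514
  y_4 = -0.4471 - 0.05*-3.5768 = -0.2683
f(-0.2514, -0.2683) = 5*(-0.2514)^2 + 4*(-0.2683)^2 = 0.604


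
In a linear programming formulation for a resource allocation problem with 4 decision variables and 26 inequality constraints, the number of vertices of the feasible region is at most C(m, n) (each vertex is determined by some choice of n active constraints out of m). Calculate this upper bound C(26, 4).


Each vertex corresponds to some choice of n active constraints out of m, so the number of vertices is at most C(m, n) = m! / (n!(m-n)!).
m = 26, n = 4
Numerator: 26 * 25 * 24 * 23
Denominator: 4! = 24
C(26, 4) = 14950


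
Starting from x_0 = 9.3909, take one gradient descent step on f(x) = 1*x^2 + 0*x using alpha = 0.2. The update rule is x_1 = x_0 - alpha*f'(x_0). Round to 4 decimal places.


We compute the gradient at x_0 and apply the update.
f'(x) = 2*x + 0
f'(9.3909) = 2*9.3909 + 0 = 18.7818
x_1 = 9.3909 - 0.2*18.7818 = 5.6345


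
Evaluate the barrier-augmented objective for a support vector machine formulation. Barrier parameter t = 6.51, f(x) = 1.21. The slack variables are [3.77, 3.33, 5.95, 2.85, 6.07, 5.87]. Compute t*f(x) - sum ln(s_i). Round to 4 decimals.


Step 1: Compute log-barrier.
ln values: [1.3271, 1.203, 1.7834, 1.0473, 1.8034, 1.7699]
phi = -(1.3271 + 1.203 + 1.7834 + 1.0473 + 1.8034 + 1.7699) = -8.934
Step 2: Compute augmented objective.
t*f(x) = 6.51*1.21 = 7.8771
Total = 7.8771 - 8.934 = -1.0569


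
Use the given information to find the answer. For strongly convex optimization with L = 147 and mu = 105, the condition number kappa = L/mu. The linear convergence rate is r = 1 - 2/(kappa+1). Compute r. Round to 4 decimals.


Step 1: Compute the condition number.
kappa = L/mu = 147/105 = 1.4
Step 2: Compute the convergence rate.
r = 1 - 2/(kappa + 1) = 1 - 2*mu/(L + mu) = (L - mu)/(L + mu) = 42/252 = 0.1667


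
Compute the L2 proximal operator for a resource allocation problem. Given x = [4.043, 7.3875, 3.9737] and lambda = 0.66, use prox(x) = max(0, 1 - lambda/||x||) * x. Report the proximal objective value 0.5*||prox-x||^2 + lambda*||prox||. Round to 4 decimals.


Step 1: Compute ||x||.
||x|| = 9.3119
Step 2: Compute scaling factor.
scale = max(0, 1 - 0.66/9.3119) = 0.9291
Step 3: prox(x) = [3.7564, 6.8639, 3.6921]
||prox(x)|| = 8.6519
Step 4: Proximal objective.
0.5*||prox-x||^2 = 0.2178
lambda*||prox|| = 5.7103
Total = 5.928


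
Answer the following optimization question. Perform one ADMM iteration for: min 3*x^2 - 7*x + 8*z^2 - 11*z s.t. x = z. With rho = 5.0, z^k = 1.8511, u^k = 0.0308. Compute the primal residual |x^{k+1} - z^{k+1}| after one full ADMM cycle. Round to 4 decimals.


ADMM iteration with rho = 5.0, z^k = 1.8511, u^k = 0.0308
Step 1: x-update.
Minimize 3*x^2 - 7*x + (5.0/2)*(x - 1.8511 + 0.0308)^2
FOC: (2*3 + 5.0)*x = 7 + 5.0*(1.8511 - 0.0308)
x^{k+1} = 1.4638
Step 2: z-update.
Minimize 8*z^2 - 11*z + (5.0/2)*(1.4638 - z + 0.0308)^2
FOC: (2*8 + 5.0)*z = 11 + 5.0*(1.4638 + 0.0308)
z^{k+1} = 0.8797
Step 3: u-update.
u^{k+1} = 0.0308 + 1.4638 - 0.8797 = 0.6149
Step 4: Primal residual = |1.4638 - 0.8797| = 0.5841


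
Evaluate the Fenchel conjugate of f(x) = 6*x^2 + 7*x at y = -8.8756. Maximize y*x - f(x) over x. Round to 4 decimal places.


f*(y) = sup_x {y*x - a*x^2 - b*x} = sup_x {(y-b)*x - a*x^2}
FOC: (y - b) - 2a*x = 0 => x* = (y - b)/(2a)
x* = (-8.8756 - 7)/(2*6) = -1.323
f*(-8.8756) = (y-b)^2/(4a) = (-8.8756 - 7)^2/(4*6)
= 252.0347/24 = 10.5014


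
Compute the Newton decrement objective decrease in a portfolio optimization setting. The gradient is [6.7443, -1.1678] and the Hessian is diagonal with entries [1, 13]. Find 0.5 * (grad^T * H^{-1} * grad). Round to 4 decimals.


Step 1: H is diagonal, so H^(-1) * g = [6.7443, -0.0898].
Step 2: g^T H^(-1) g = sum_i g_i^2 / H_ii
  = (6.7443)^2/1 + (-1.1678)^2/13
  = 45.4856 + 0.1049 = 45.5905
Step 3: Objective decrease = 0.5 * g^T H^(-1) g = 22.7952


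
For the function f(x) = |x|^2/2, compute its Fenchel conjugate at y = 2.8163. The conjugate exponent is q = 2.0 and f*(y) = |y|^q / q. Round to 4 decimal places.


The conjugate exponent q satisfies 1/p + 1/q = 1.
p = 2, so q = 2/(2 - 1) = 2.0
|y|^q = 2.8163^2.0 = 7.9315
f*(2.8163) = 7.9315 / 2.0 = 3.9658


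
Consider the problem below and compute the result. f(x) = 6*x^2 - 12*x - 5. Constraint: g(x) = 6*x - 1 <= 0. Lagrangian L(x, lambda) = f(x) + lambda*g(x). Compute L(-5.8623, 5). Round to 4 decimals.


Step 1: Evaluate f(x).
f(-5.8623) = 6*(-5.8623)^2 - 12*(-5.8623) - 5 = 271.547
Step 2: Evaluate g(x).
g(-5.8623) = 6*-5.8623 - 1 = -36.1738
Step 3: Compute Lagrangian.
L = 271.547 + 5*-36.1738 = 90.678


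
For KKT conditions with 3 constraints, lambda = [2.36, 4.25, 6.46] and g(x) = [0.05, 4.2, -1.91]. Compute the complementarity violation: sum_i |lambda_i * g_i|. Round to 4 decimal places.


KKT complementary slackness check:
lambda_1 * g_1 = 2.36 * 0.05 = 0.118
lambda_2 * g_2 = 4.25 * 4.2 = 17.85
lambda_3 * g_3 = 6.46 * -1.91 = -12.3386
Total violation = 0.118 + 17.85 + 12.3386 = 30.3066


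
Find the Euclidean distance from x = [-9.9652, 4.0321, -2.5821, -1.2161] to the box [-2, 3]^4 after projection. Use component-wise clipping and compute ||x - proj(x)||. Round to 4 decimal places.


Project each component onto [-2, 3].
clip(-9.9652) = -2.0, clip(4.0321) = 3.0, clip(-2.5821) = -2.0, clip(-1.2161) = -1.2161
Projection = [-2.0, 3.0, -2.0, -1.2161]
Squared diffs: [63.4444, 1.0652, 0.3388, 0.0]
Distance = sqrt(64.8484) = 8.0529


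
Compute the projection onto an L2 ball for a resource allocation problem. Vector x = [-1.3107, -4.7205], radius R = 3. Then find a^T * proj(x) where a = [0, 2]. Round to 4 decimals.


Step 1: Compute ||x|| (intermediates to 6 decimals).
||x|| = sqrt((-1.3107)^2 + (-4.7205)^2) = 4.899087
Step 2: Project.
Since ||x|| > R, scale = R/||x|| = 3/4.899087 = 0.612359, proj(x) = scale * x
proj(x) = [-0.802619, -2.890641]
Step 3: Dot product.
a^T * proj(x) = 0*(-0.802619) + 2*(-2.890641) = -5.7813


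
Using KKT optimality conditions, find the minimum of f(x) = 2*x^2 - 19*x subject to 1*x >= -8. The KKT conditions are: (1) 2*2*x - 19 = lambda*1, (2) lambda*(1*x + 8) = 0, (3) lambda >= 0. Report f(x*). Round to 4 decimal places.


Step 1: Try lambda = 0 (constraint inactive).
Stationarity: 2*2*x - 19 = 0
x* = 19/(2*2) = 4.75
Check constraint: 1*4.75 = 4.75 >= -8 -- satisfied.
Step 2: Compute optimal value.
f(x*) = 2*4.75^2 - 19*4.75 = -45.125


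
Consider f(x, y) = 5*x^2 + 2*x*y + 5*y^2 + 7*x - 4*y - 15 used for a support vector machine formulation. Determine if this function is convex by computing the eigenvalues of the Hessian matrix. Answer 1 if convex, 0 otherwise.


The Hessian of f(x,y) = 5*x^2 + 2*x*y + 5*y^2 + 7*x - 4*y - 15 is:
H = [[10, 2], [2, 10]]
Trace = 10 + 10 = 20
Determinant = 10*10 - (2)^2 = 96
Discriminant = (20)^2 - 4*96 = 16.0
Eigenvalues: lambda_1 = 8.0, lambda_2 = 12.0
The function is convex.

1


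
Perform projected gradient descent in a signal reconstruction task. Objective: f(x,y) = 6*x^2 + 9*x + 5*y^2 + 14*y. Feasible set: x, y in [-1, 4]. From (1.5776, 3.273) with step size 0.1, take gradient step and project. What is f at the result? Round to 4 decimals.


Step 1: Compute gradient at (1.5776, 3.273).
grad_x = 2*6*1.5776 + 9 = 27.9312
grad_y = 2*5*3.273 + 14 = 46.73
Step 2: Gradient step.
x_raw = 1.5776 - 0.1*27.9312 = -1.2155
y_raw = 3.273 - 0.1*46.73 = -1.4
Step 3: Project onto [-1, 4].
x_proj = clip(-1.2155) = -1.0
y_proj = clip(-1.4) = -1.0
Step 4: Evaluate f.
f(-1.0, -1.0) = -12.0


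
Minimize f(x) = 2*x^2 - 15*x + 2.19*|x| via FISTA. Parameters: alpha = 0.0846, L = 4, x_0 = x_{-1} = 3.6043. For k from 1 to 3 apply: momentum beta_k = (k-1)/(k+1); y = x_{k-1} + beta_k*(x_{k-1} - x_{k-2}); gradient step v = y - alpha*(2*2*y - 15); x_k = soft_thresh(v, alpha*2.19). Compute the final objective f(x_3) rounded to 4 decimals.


FISTA on f(x) = 2*x^2 - 15*x + 2.19*|x|
L = 4, alpha = 0.0846
Iteration 1: beta = 0.0, y = 3.6043 + 0.0*(3.6043 - 3.6043) = 3.6043
  grad(y) = -0.5828, v = y - alpha*grad = 3.6536
  prox(v) = soft_thresh(3.6536, 0.1853) = 3.4683
Iteration 2: beta = 0.3333, y = 3.4683 + 0.3333*(3.4683 - 3.6043) = 3.423
  grad(y) = -1.308, v = y - alpha*grad = 3.5337
  prox(v) = soft_thresh(3.5337, 0.1853) = 3.3484
Iteration 3: beta = 0.5, y = 3.3484 + 0.5*(3.3484 - 3.4683) = 3.2884
  grad(y) = -1.8463, v = y - alpha*grad = 3.4446
  prox(v) = soft_thresh(3.4446, 0.1853) = 3.2593
f(x_3) = 2*3.2593^2 - 15*3.2593 + 2.19*|3.2593| = -20.5056


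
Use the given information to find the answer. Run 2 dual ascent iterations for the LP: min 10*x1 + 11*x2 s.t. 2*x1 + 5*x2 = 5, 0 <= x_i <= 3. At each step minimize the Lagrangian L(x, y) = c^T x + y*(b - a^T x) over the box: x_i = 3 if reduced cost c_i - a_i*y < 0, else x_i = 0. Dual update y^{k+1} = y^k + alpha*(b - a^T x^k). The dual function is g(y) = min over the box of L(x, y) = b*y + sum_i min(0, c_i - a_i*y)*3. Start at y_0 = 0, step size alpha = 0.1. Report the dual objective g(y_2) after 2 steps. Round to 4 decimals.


Dual ascent for LP: min 10*x1 + 11*x2, 2*x1 + 5*x2 = 5, 0 <= x_i <= 3
Step 1: y^k = 0.0, reduced costs: (10.0, 11.0)
  x^k = (0.0, 0.0), subgradient = b - a^T x = 5.0
  y^{k+1} = 0.0 + 0.1*5.0 = 0.5
Step 2: y^k = 0.5, reduced costs: (9.0, 8.5)
  x^k = (0.0, 0.0), subgradient = b - a^T x = 5.0
  y^{k+1} = 0.5 + 0.1*5.0 = 1.0
Dual objective at y_2 = 1.0: reduced costs (8.0, 6.0), box minimizer x = (0.0, 0.0)
g(y_2) = b*y + (c1 - a1*y)*x1 + (c2 - a2*y)*x2 = 5*1.0 + 8.0*0.0 + 6.0*0.0 = 5.0 + 0.0 + 0.0 = 5.0


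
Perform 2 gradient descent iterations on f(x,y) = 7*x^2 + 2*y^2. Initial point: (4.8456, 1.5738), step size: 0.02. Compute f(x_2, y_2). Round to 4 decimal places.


Gradient descent on f(x,y) = 7*x^2 + 2*y^2.
Starting point: (4.8456, 1.5738), alpha = 0.02
Step 1: grad_x = 2*7*4.8456 = 67.8384, grad_y = 2*2*1.5738 = 6.2952
  x_1 = 4.8456 - 0.02*67.8384 = 3.4888
  y_1 = 1.5738 - 0.02*6.2952 = 1.4479
Step 2: grad_x = 2*7*3.4888 = 48.8436, grad_y = 2*2*1.4479 = 5.7916
  x_2 = 3.4888 - 0.02*48.8436 = 2.512
  y_2 = 1.4479 - 0.02*5.7916 = 1.3321
f(2.512, 1.3321) = 7*2.512^2 + 2*1.3321^2 = 47.7184


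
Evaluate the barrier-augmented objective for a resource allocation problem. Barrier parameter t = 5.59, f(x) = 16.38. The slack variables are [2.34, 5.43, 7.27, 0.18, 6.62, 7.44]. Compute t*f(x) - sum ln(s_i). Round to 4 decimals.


Step 1: Compute log-barrier.
ln values: [0.8502, 1.6919, 1.9838, -1.7148, 1.8901, 2.0069]
phi = -(0.8502 + 1.6919 + 1.9838 - 1.7148 + 1.8901 + 2.0069) = -6.708
Step 2: Compute augmented objective.
t*f(x) = 5.59*16.38 = 91.5642
Total = 91.5642 - 6.708 = 84.8562


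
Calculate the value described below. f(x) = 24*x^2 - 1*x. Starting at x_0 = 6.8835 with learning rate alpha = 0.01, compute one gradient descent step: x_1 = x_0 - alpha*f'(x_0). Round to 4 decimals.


We compute the gradient at x_0 and apply the update.
f'(x) = 48*x - 1
f'(6.8835) = 48*6.8835 - 1 = 329.408
x_1 = 6.8835 - 0.01*329.408 = 3.5894


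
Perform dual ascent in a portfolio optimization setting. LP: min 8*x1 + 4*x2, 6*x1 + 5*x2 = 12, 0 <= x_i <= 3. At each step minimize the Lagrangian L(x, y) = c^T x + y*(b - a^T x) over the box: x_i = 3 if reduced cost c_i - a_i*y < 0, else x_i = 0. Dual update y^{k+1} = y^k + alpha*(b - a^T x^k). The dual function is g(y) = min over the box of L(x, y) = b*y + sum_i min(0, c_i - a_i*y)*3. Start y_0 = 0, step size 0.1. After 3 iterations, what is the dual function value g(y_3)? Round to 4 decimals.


Dual ascent for LP: min 8*x1 + 4*x2, 6*x1 + 5*x2 = 12, 0 <= x_i <= 3
Step 1: y^k = 0.0, reduced costs: (8.0, 4.0)
  x^k = (0.0, 0.0), subgradient = b - a^T x = 12.0
  y^{k+1} = 0.0 + 0.1*12.0 = 1.2
Step 2: y^k = 1.2, reduced costs: (0.8, -2.0)
  x^k = (0.0, 3.0), subgradient = b - a^T x = -3.0
  y^{k+1} = 1.2 + 0.1*-3.0 = 0.9
Step 3: y^k = 0.9, reduced costs: (2.6, -0.5)
  x^k = (0.0, 3.0), subgradient = b - a^T x = -3.0
  y^{k+1} = 0.9 + 0.1*-3.0 = 0.6
Dual objective at y_3 = 0.6: reduced costs (4.4, 1.0), box minimizer x = (0.0, 0.0)
g(y_3) = b*y + (c1 - a1*y)*x1 + (c2 - a2*y)*x2 = 12*0.6 + 4.4*0.0 + 1.0*0.0 = 7.2 + 0.0 + 0.0 = 7.2


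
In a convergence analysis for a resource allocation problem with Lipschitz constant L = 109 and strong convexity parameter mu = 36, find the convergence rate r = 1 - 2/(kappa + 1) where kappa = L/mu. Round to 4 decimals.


Step 1: Compute the condition number.
kappa = L/mu = 109/36 = 3.0278
Step 2: Compute the convergence rate.
r = 1 - 2/(kappa + 1) = 1 - 2*mu/(L + mu) = (L - mu)/(L + mu) = 73/145 = 0.5034


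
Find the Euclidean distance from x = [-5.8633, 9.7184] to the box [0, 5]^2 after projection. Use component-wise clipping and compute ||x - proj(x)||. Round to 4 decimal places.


Project each component onto [0, 5].
clip(-5.8633) = 0.0, clip(9.7184) = 5.0
Projection = [0.0, 5.0]
Squared diffs: [34.3783, 22.2633]
Distance = sqrt(56.6416) = 7.5261


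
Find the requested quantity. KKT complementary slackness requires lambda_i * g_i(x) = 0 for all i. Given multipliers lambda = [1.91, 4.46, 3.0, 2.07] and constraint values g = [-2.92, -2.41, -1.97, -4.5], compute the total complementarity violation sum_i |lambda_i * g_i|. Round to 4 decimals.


KKT complementary slackness check:
lambda_1 * g_1 = 1.91 * -2.92 = -5.5772
lambda_2 * g_2 = 4.46 * -2.41 = -10.7486
lambda_3 * g_3 = 3.0 * -1.97 = -5.91
lambda_4 * g_4 = 2.07 * -4.5 = -9.315
Total violation = 5.5772 + 10.7486 + 5.91 + 9.315 = 31.5508


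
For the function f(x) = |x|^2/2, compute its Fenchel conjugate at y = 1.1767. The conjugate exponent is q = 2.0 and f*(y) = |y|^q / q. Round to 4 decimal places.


The conjugate exponent q satisfies 1/p + 1/q = 1.
p = 2, so q = 2/(2 - 1) = 2.0
|y|^q = 1.1767^2.0 = 1.3846
f*(1.1767) = 1.3846 / 2.0 = 0.6923


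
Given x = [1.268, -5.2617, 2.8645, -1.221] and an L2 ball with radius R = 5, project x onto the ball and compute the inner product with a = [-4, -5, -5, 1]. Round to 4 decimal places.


Step 1: Compute ||x|| (intermediates to 6 decimals).
||x|| = sqrt(1.268^2 + (-5.2617)^2 + 2.8645^2 + (-1.221)^2) = 6.244158
Step 2: Project.
Since ||x|| > R, scale = R/||x|| = 5/6.244158 = 0.800748, proj(x) = scale * x
proj(x) = [1.015348, -4.213296, 2.293743, -0.977713]
Step 3: Dot product.
a^T * proj(x) = -4*1.015348 - 5*(-4.213296) - 5*2.293743 + 1*(-0.977713) = 4.5587


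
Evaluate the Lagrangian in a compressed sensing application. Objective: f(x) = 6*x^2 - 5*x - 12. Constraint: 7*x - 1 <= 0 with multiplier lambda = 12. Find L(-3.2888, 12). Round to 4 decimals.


Step 1: Evaluate f(x).
f(-3.2888) = 6*(-3.2888)^2 - 5*(-3.2888) - 12 = 69.3412
Step 2: Evaluate g(x).
g(-3.2888) = 7*-3.2888 - 1 = -24.0216
Step 3: Compute Lagrangian.
L = 69.3412 + 12*-24.0216 = -218.918


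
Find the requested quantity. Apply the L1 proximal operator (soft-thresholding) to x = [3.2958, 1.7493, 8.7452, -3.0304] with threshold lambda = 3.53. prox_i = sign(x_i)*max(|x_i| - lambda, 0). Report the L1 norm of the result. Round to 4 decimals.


Soft-thresholding with lambda = 3.53:
prox(3.2958) = sign(3.2958)*max(|3.2958| - 3.53, 0) = 0.0
prox(1.7493) = sign(1.7493)*max(|1.7493| - 3.53, 0) = 0.0
prox(8.7452) = sign(8.7452)*max(|8.7452| - 3.53, 0) = 5.2152
prox(-3.0304) = sign(-3.0304)*max(|-3.0304| - 3.53, 0) = 0.0
prox(x) = [0.0, 0.0, 5.2152, 0.0]
||prox(x)||_1 = 0.0 + 0.0 + 5.2152 + 0.0 = 5.2152


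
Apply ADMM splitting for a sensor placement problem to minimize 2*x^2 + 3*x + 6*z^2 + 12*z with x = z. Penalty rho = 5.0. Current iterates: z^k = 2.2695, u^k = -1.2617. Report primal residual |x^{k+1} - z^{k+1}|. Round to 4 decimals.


ADMM iteration with rho = 5.0, z^k = 2.2695, u^k = -1.2617
Step 1: x-update.
Minimize 2*x^2 + 3*x + (5.0/2)*(x - 2.2695 - 1.2617)^2
FOC: (2*2 + 5.0)*x = -3 + 5.0*(2.2695 + 1.2617)
x^{k+1} = 1.6284
Step 2: z-update.
Minimize 6*z^2 + 12*z + (5.0/2)*(1.6284 - z - 1.2617)^2
FOC: (2*6 + 5.0)*z = -12 + 5.0*(1.6284 - 1.2617)
z^{k+1} = -0.598
Step 3: u-update.
u^{k+1} = -1.2617 + 1.6284 + 0.598 = 0.9648
Step 4: Primal residual = |1.6284 + 0.598| = 2.2265


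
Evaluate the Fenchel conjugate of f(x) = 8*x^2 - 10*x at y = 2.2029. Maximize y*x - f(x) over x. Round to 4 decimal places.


f*(y) = sup_x {y*x - a*x^2 - b*x} = sup_x {(y-b)*x - a*x^2}
FOC: (y - b) - 2a*x = 0 => x* = (y - b)/(2a)
x* = (2.2029 + 10)/(2*8) = 0.7627
f*(2.2029) = (y-b)^2/(4a) = (2.2029 + 10)^2/(4*8)
= 148.9108/32 = 4.6535


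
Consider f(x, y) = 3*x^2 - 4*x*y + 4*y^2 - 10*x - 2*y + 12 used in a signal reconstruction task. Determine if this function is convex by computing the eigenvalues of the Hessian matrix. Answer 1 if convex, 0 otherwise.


The Hessian of f(x,y) = 3*x^2 - 4*x*y + 4*y^2 - 10*x - 2*y + 12 is:
H = [[6, -4], [-4, 8]]
Trace = 6 + 8 = 14
Determinant = 6*8 - (-4)^2 = 32
Discriminant = (14)^2 - 4*32 = 68.0
Eigenvalues: lambda_1 = 2.8769, lambda_2 = 11.1231
The function is convex.

1


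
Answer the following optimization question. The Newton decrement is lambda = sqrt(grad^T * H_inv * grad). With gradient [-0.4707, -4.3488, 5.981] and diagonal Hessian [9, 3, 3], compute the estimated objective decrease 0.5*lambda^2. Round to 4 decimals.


Step 1: H is diagonal, so H^(-1) * g = [-0.0523, -1.4496, 1.9937].
Step 2: g^T H^(-1) g = sum_i g_i^2 / H_ii
  = (-0.4707)^2/9 + (-4.3488)^2/3 + (5.981)^2/3
  = 0.0246 + 6.304 + 11.9241 = 18.2528
Step 3: Objective decrease = 0.5 * g^T H^(-1) g = 9.1264


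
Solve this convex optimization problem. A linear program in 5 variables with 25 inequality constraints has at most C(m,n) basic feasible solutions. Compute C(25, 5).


Each vertex corresponds to some choice of n active constraints out of m, so the number of vertices is at most C(m, n) = m! / (n!(m-n)!).
m = 25, n = 5
Numerator: 25 * 24 * 23 * 22 * 21
Denominator: 5! = 120
C(25, 5) = 53130


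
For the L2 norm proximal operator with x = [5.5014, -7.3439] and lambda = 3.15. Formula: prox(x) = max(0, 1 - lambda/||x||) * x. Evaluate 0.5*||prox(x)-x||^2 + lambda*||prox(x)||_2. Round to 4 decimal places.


Step 1: Compute ||x||.
||x|| = 9.176
Step 2: Compute scaling factor.
scale = max(0, 1 - 3.15/9.176) = 0.6567
Step 3: prox(x) = [3.6128, -4.8228]
||prox(x)|| = 6.026
Step 4: Proximal objective.
0.5*||prox-x||^2 = 4.9613
lambda*||prox|| = 18.9819
Total = 23.943


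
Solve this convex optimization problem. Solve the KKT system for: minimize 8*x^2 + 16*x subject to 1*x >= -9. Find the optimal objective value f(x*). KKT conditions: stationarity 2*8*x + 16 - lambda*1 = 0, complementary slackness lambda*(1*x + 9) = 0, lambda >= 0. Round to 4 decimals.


Step 1: Try lambda = 0 (constraint inactive).
Stationarity: 2*8*x + 16 = 0
x* = -16/(2*8) = -1.0
Check constraint: 1*-1.0 = -1.0 >= -9 -- satisfied.
Step 2: Compute optimal value.
f(x*) = 8*(-1.0)^2 + 16*(-1.0) = -8.0


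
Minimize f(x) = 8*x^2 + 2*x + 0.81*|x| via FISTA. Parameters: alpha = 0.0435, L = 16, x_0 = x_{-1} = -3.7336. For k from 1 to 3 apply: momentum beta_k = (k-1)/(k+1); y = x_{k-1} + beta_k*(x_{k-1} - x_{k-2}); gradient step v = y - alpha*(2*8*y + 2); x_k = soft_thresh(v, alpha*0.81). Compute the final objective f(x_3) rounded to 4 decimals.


FISTA on f(x) = 8*x^2 + 2*x + 0.81*|x|
L = 16, alpha = 0.0435
Iteration 1: beta = 0.0, y = -3.7336 + 0.0*(-3.7336 + 3.7336) = -3.7336
  grad(y) = -57.7376, v = y - alpha*grad = -1.222
  prox(v) = soft_thresh(-1.222, 0.0352) = -1.1868
Iteration 2: beta = 0.3333, y = -1.1868 + 0.3333*(-1.1868 + 3.7336) = -0.3378
  grad(y) = -3.4054, v = y - alpha*grad = -0.1897
  prox(v) = soft_thresh(-0.1897, 0.0352) = -0.1545
Iteration 3: beta = 0.5, y = -0.1545 + 0.5*(-0.1545 + 1.1868) = 0.3617
  grad(y) = 7.787, v = y - alpha*grad = 0.023
  prox(v) = soft_thresh(0.023, 0.0352) = 0.0
f(x_3) = 8*0.0^2 + 2*0.0 + 0.81*|0.0| = 0.0


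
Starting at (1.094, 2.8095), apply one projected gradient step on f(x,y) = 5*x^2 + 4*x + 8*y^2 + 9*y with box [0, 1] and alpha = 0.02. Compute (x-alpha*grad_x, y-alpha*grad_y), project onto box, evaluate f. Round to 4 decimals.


Step 1: Compute gradient at (1.094, 2.8095).
grad_x = 2*5*1.094 + 4 = 14.94
grad_y = 2*8*2.8095 + 9 = 53.952
Step 2: Gradient step.
x_raw = 1.094 - 0.02*14.94 = 0.7952
y_raw = 2.8095 - 0.02*53.952 = 1.7305
Step 3: Project onto [0, 1].
x_proj = clip(0.7952) = 0.7952
y_proj = clip(1.7305) = 1.0
Step 4: Evaluate f.
f(0.7952, 1.0) = 23.3425


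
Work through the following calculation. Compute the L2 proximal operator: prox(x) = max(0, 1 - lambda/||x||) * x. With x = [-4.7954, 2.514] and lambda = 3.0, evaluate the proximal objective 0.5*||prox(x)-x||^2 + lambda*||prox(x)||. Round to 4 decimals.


Step 1: Compute ||x||.
||x|| = 5.4144
Step 2: Compute scaling factor.
scale = max(0, 1 - 3.0/5.4144) = 0.4459
Step 3: prox(x) = [-2.1384, 1.1211]
||prox(x)|| = 2.4144
Step 4: Proximal objective.
0.5*||prox-x||^2 = 4.5
lambda*||prox|| = 7.2432
Total = 11.7433


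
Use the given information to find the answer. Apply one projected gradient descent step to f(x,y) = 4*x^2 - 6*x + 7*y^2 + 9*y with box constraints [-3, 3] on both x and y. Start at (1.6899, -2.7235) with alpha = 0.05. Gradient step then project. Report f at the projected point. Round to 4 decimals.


Step 1: Compute gradient at (1.6899, -2.7235).
grad_x = 2*4*1.6899 - 6 = 7.5192
grad_y = 2*7*-2.7235 + 9 = -29.129
Step 2: Gradient step.
x_raw = 1.6899 - 0.05*7.5192 = 1.3139
y_raw = -2.7235 - 0.05*-29.129 = -1.2671
Step 3: Project onto [-3, 3].
x_proj = clip(1.3139) = 1.3139
y_proj = clip(-1.2671) = -1.2671
Step 4: Evaluate f.
f(1.3139, -1.2671) = -1.1434


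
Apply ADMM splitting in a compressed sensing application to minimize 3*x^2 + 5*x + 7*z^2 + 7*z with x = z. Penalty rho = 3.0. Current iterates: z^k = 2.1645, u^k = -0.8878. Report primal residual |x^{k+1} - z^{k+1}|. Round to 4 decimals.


ADMM iteration with rho = 3.0, z^k = 2.1645, u^k = -0.8878
Step 1: x-update.
Minimize 3*x^2 + 5*x + (3.0/2)*(x - 2.1645 - 0.8878)^2
FOC: (2*3 + 3.0)*x = -5 + 3.0*(2.1645 + 0.8878)
x^{k+1} = 0.4619
Step 2: z-update.
Minimize 7*z^2 + 7*z + (3.0/2)*(0.4619 - z - 0.8878)^2
FOC: (2*7 + 3.0)*z = -7 + 3.0*(0.4619 - 0.8878)
z^{k+1} = -0.4869
Step 3: u-update.
u^{k+1} = -0.8878 + 0.4619 + 0.4869 = 0.061
Step 4: Primal residual = |0.4619 + 0.4869| = 0.9488


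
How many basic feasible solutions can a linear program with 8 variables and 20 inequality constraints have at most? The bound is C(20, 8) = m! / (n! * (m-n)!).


Each vertex corresponds to some choice of n active constraints out of m, so the number of vertices is at most C(m, n) = m! / (n!(m-n)!).
m = 20, n = 8
Numerator: 20 * 19 * 18 * 17 * 16 * 15 * 14 * 13
Denominator: 8! = 40320
C(20, 8) = 125970


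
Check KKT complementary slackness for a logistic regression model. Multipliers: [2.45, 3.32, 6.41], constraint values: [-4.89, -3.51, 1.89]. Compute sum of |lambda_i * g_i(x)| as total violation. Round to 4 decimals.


KKT complementary slackness check:
lambda_1 * g_1 = 2.45 * -4.89 = -11.9805
lambda_2 * g_2 = 3.32 * -3.51 = -11.6532
lambda_3 * g_3 = 6.41 * 1.89 = 12.1149
Total violation = 11.9805 + 11.6532 + 12.1149 = 35.7486


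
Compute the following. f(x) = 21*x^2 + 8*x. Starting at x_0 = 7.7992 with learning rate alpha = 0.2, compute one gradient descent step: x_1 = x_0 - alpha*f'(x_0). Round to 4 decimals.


We compute the gradient at x_0 and apply the update.
f'(x) = 42*x + 8
f'(7.7992) = 42*7.7992 + 8 = 335.5664
x_1 = 7.7992 - 0.2*335.5664 = -59.3141


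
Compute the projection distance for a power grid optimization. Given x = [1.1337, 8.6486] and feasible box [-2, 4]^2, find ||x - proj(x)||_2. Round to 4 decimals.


Project each component onto [-2, 4].
clip(1.1337) = 1.1337, clip(8.6486) = 4.0
Projection = [1.1337, 4.0]
Squared diffs: [0.0, 21.6095]
Distance = sqrt(21.6095) = 4.6486


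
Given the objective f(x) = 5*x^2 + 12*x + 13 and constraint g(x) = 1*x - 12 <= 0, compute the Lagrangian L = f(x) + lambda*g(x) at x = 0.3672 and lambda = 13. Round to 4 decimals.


Step 1: Evaluate f(x).
f(0.3672) = 5*0.3672^2 + 12*0.3672 + 13 = 18.0806
Step 2: Evaluate g(x).
g(0.3672) = 1*0.3672 - 12 = -11.6328
Step 3: Compute Lagrangian.
L = 18.0806 + 13*-11.6328 = -133.1458


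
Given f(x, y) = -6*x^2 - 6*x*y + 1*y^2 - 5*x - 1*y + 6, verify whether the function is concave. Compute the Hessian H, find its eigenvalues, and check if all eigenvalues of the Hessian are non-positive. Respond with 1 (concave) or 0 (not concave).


The Hessian of f(x,y) = -6*x^2 - 6*x*y + 1*y^2 - 5*x - 1*y + 6 is:
H = [[-12, -6], [-6, 2]]
Trace = -12 + 2 = -10
Determinant = -12*2 - (-6)^2 = -60
Discriminant = (-10)^2 - 4*-60 = 340.0
Eigenvalues: lambda_1 = -14.2195, lambda_2 = 4.2195
The function is not concave.

0


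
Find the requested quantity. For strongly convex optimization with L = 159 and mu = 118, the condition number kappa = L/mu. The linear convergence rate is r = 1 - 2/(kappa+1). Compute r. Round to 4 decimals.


Step 1: Compute the condition number.
kappa = L/mu = 159/118 = 1.3475
Step 2: Compute the convergence rate.
r = 1 - 2/(kappa + 1) = 1 - 2*mu/(L + mu) = (L - mu)/(L + mu) = 41/277 = 0.148


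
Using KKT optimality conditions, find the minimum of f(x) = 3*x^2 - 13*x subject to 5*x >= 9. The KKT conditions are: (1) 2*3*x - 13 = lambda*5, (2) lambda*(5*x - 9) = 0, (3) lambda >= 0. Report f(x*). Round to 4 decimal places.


Step 1: Try lambda = 0 (constraint inactive).
Stationarity: 2*3*x - 13 = 0
x* = 13/(2*3) = 13/6 = 2.1667 (rounded; the exact value 13/6 is used below)
Check constraint: 5*2.1667 = 10.8335 >= 9 -- satisfied.
Step 2: Compute optimal value.
f(x*) = 3*(13/6)^2 - 13*(13/6) = -14.0833


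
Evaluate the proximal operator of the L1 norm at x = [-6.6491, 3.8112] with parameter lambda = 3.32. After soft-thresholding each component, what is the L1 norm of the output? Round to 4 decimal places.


Soft-thresholding with lambda = 3.32:
prox(-6.6491) = sign(-6.6491)*max(|-6.6491| - 3.32, 0) = -3.3291
prox(3.8112) = sign(3.8112)*max(|3.8112| - 3.32, 0) = 0.4912
prox(x) = [-3.3291, 0.4912]
||prox(x)||_1 = 3.3291 + 0.4912 = 3.8203


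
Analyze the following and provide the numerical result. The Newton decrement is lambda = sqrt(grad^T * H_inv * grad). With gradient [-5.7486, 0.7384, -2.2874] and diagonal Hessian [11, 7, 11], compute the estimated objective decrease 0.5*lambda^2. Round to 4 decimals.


Step 1: H is diagonal, so H^(-1) * g = [-0.5226, 0.1055, -0.2079].
Step 2: g^T H^(-1) g = sum_i g_i^2 / H_ii
  = (-5.7486)^2/11 + (0.7384)^2/7 + (-2.2874)^2/11
  = 3.0042 + 0.0779 + 0.4757 = 3.5578
Step 3: Objective decrease = 0.5 * g^T H^(-1) g = 1.7789


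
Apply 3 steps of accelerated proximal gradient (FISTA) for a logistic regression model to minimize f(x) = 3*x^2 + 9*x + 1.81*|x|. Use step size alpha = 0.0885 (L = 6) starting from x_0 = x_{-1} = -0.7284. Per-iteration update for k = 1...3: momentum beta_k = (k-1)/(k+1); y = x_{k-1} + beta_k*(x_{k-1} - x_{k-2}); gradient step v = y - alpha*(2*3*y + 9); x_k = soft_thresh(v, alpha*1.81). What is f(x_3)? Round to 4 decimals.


FISTA on f(x) = 3*x^2 + 9*x + 1.81*|x|
L = 6, alpha = 0.0885
Iteration 1: beta = 0.0, y = -0.7284 + 0.0*(-0.7284 + 0.7284) = -0.7284
  grad(y) = 4.6296, v = y - alpha*grad = -1.1381
  prox(v) = soft_thresh(-1.1381, 0.1602) = -0.9779
Iteration 2: beta = 0.3333, y = -0.9779 + 0.3333*(-0.9779 + 0.7284) = -1.0611
  grad(y) = 2.6333, v = y - alpha*grad = -1.2942
  prox(v) = soft_thresh(-1.2942, 0.1602) = -1.134
Iteration 3: beta = 0.5, y = -1.134 + 0.5*(-1.134 + 0.9779) = -1.212
  grad(y) = 1.728, v = y - alpha*grad = -1.3649
  prox(v) = soft_thresh(-1.3649, 0.1602) = -1.2047
f(x_3) = 3*(-1.2047)^2 + 9*(-1.2047) + 1.81*|-1.2047| = -4.3079


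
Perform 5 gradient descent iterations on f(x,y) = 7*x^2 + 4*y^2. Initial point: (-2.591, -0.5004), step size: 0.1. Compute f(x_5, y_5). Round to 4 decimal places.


Gradient descent on f(x,y) = 7*x^2 + 4*y^2.
Starting point: (-2.591, -0.5004), alpha = 0.1
Step 1: grad_x = 2*7*-2.591 = -36.274, grad_y = 2*4*-0.5004 = -4.0032
  x_1 = -2.591 - 0.1*-36.274 = 1.0364
  y_1 = -0.5004 - 0.1*-4.0032 = -0.1001
Step 2: grad_x = 2*7*1.0364 = 14.5096, grad_y = 2*4*-0.1001 = -0.8006
  x_2 = 1.0364 - 0.1*14.5096 = -0.4146
  y_2 = -0.1001 - 0.1*-0.8006 = -0.02
Step 3: grad_x = 2*7*-0.4146 = -5.8038, grad_y = 2*4*-0.02 = -0.1601
  x_3 = -0.4146 - 0.1*-5.8038 = 0.1658
  y_3 = -0.02 - 0.1*-0.1601 = -0.004
Step 4: grad_x = 2*7*0.1658 = 2.3215, grad_y = 2*4*-0.004 = -0.032
  x_4 = 0.1658 - 0.1*2.3215 = -0.0663
  y_4 = -0.004 - 0.1*-0.032 = -0.0008
Step 5: grad_x = 2*7*-0.0663 = -0.9286, grad_y = 2*4*-0.0008 = -0.0064
  x_5 = -0.0663 - 0.1*-0.9286 = 0.0265
  y_5 = -0.0008 - 0.1*-0.0064 = -0.0002
f(0.0265, -0.0002) = 7*0.0265^2 + 4*(-0.0002)^2 = 0.0049


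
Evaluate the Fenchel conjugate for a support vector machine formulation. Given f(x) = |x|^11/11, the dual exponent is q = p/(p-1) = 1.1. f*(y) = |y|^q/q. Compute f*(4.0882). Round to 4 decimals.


The conjugate exponent q satisfies 1/p + 1/q = 1.
p = 11, so q = 11/(11 - 1) = 1.1
|y|^q = 4.0882^1.1 = 4.7064
f*(4.0882) = 4.7064 / 1.1 = 4.2785


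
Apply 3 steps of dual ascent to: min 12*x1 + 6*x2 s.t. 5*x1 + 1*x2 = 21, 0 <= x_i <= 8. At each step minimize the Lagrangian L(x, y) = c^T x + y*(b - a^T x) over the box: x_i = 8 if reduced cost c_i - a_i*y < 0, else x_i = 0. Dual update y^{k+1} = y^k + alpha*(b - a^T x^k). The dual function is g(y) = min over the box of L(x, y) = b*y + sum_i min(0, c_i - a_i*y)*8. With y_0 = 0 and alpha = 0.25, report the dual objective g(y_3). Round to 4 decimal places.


Dual ascent for LP: min 12*x1 + 6*x2, 5*x1 + 1*x2 = 21, 0 <= x_i <= 8
Step 1: y^k = 0.0, reduced costs: (12.0, 6.0)
  x^k = (0.0, 0.0), subgradient = b - a^T x = 21.0
  y^{k+1} = 0.0 + 0.25*21.0 = 5.25
Step 2: y^k = 5.25, reduced costs: (-14.25, 0.75)
  x^k = (8.0, 0.0), subgradient = b - a^T x = -19.0
  y^{k+1} = 5.25 + 0.25*-19.0 = 0.5
Step 3: y^k = 0.5, reduced costs: (9.5, 5.5)
  x^k = (0.0, 0.0), subgradient = b - a^T x = 21.0
  y^{k+1} = 0.5 + 0.25*21.0 = 5.75
Dual objective at y_3 = 5.75: reduced costs (-16.75, 0.25), box minimizer x = (8.0, 0.0)
g(y_3) = b*y + (c1 - a1*y)*x1 + (c2 - a2*y)*x2 = 21*5.75 + (-16.75)*8.0 + 0.25*0.0 = 120.75 - 134.0 + 0.0 = -13.25


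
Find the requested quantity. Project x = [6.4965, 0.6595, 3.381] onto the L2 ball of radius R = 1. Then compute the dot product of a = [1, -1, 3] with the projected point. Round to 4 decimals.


Step 1: Compute ||x|| (intermediates to 6 decimals).
||x|| = sqrt(6.4965^2 + 0.6595^2 + 3.381^2) = 7.353272
Step 2: Project.
Since ||x|| > R, scale = R/||x|| = 1/7.353272 = 0.135994, proj(x) = scale * x
proj(x) = [0.883485, 0.089688, 0.459796]
Step 3: Dot product.
a^T * proj(x) = 1*0.883485 - 1*0.089688 + 3*0.459796 = 2.1732


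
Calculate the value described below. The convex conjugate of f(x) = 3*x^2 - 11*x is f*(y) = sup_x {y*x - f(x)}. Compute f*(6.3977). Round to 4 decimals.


f*(y) = sup_x {y*x - a*x^2 - b*x} = sup_x {(y-b)*x - a*x^2}
FOC: (y - b) - 2a*x = 0 => x* = (y - b)/(2a)
x* = (6.3977 + 11)/(2*3) = 2.8996
f*(6.3977) = (y-b)^2/(4a) = (6.3977 + 11)^2/(4*3)
= 302.68/12 = 25.2233


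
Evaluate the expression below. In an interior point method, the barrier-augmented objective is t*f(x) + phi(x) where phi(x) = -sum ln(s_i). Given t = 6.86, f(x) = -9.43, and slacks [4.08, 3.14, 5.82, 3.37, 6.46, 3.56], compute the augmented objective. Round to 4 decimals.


Step 1: Compute log-barrier.
ln values: [1.4061, 1.1442, 1.7613, 1.2149, 1.8656, 1.2698]
phi = -(1.4061 + 1.1442 + 1.7613 + 1.2149 + 1.8656 + 1.2698) = -8.6619
Step 2: Compute augmented objective.
t*f(x) = 6.86*-9.43 = -64.6898
Total = -64.6898 - 8.6619 = -73.3517


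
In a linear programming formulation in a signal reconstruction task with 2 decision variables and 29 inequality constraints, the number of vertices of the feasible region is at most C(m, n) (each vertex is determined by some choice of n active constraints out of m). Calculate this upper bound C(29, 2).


Each vertex corresponds to some choice of n active constraints out of m, so the number of vertices is at most C(m, n) = m! / (n!(m-n)!).
m = 29, n = 2
Numerator: 29 * 28
Denominator: 2! = 2
C(29, 2) = 406


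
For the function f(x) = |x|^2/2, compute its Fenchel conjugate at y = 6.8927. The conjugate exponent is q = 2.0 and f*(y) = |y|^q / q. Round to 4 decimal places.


The conjugate exponent q satisfies 1/p + 1/q = 1.
p = 2, so q = 2/(2 - 1) = 2.0
|y|^q = 6.8927^2.0 = 47.5093
f*(6.8927) = 47.5093 / 2.0 = 23.7547


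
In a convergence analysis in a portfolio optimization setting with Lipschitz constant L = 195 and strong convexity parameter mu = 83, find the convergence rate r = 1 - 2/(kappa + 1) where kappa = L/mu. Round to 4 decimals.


Step 1: Compute the condition number.
kappa = L/mu = 195/83 = 2.3494
Step 2: Compute the convergence rate.
r = 1 - 2/(kappa + 1) = 1 - 2*mu/(L + mu) = (L - mu)/(L + mu) = 112/278 = 0.4029


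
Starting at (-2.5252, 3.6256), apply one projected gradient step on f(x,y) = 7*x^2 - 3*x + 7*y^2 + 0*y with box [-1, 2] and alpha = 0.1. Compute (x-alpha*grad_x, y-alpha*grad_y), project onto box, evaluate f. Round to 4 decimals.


Step 1: Compute gradient at (-2.5252, 3.6256).
grad_x = 2*7*-2.5252 - 3 = -38.3528
grad_y = 2*7*3.6256 + 0 = 50.7584
Step 2: Gradient step.
x_raw = -2.5252 - 0.1*-38.3528 = 1.3101
y_raw = 3.6256 - 0.1*50.7584 = -1.4502
Step 3: Project onto [-1, 2].
x_proj = clip(1.3101) = 1.3101
y_proj = clip(-1.4502) = -1.0
Step 4: Evaluate f.
f(1.3101, -1.0) = 15.0839


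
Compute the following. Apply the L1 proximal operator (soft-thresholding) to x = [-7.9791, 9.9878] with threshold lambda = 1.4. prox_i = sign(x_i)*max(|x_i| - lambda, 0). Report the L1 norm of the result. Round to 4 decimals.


Soft-thresholding with lambda = 1.4:
prox(-7.9791) = sign(-7.9791)*max(|-7.9791| - 1.4, 0) = -6.5791
prox(9.9878) = sign(9.9878)*max(|9.9878| - 1.4, 0) = 8.5878
prox(x) = [-6.5791, 8.5878]
||prox(x)||_1 = 6.5791 + 8.5878 = 15.1669


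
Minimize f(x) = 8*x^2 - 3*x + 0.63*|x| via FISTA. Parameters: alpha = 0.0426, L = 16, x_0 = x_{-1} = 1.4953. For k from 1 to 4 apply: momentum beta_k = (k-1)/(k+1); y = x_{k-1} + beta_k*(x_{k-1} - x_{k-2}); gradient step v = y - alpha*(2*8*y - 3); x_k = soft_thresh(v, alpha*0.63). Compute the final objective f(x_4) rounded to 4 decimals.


FISTA on f(x) = 8*x^2 - 3*x + 0.63*|x|
L = 16, alpha = 0.0426
Iteration 1: beta = 0.0, y = 1.4953 + 0.0*(1.4953 - 1.4953) = 1.4953
  grad(y) = 20.9248, v = y - alpha*grad = 0.6039
  prox(v) = soft_thresh(0.6039, 0.0268) = 0.5771
Iteration 2: beta = 0.3333, y = 0.5771 + 0.3333*(0.5771 - 1.4953) = 0.271
  grad(y) = 1.3358, v = y - alpha*grad = 0.2141
  prox(v) = soft_thresh(0.2141, 0.0268) = 0.1872
Iteration 3: beta = 0.5, y = 0.1872 + 0.5*(0.1872 - 0.5771) = -0.0077
  grad(y) = -3.1227, v = y - alpha*grad = 0.1254
  prox(v) = soft_thresh(0.1254, 0.0268) = 0.0985
Iteration 4: beta = 0.6, y = 0.0985 + 0.6*(0.0985 - 0.1872) = 0.0453
  grad(y) = -2.2754, v = y - alpha*grad = 0.1422
  prox(v) = soft_thresh(0.1422, 0.0268) = 0.1154
f(x_4) = 8*0.1154^2 - 3*0.1154 + 0.63*|0.1154| = -0.167


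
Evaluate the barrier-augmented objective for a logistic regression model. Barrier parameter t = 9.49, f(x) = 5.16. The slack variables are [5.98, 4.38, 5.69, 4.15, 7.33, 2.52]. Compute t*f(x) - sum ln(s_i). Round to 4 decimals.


Step 1: Compute log-barrier.
ln values: [1.7884, 1.477, 1.7387, 1.4231, 1.992, 0.9243]
phi = -(1.7884 + 1.477 + 1.7387 + 1.4231 + 1.992 + 0.9243) = -9.3435
Step 2: Compute augmented objective.
t*f(x) = 9.49*5.16 = 48.9684
Total = 48.9684 - 9.3435 = 39.6249
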